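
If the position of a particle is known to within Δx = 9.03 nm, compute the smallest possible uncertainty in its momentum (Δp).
5.839 × 10^-27 kg·m/s

Using the Heisenberg uncertainty principle:
ΔxΔp ≥ ℏ/2

The minimum uncertainty in momentum is:
Δp_min = ℏ/(2Δx)
Δp_min = (1.055e-34 J·s) / (2 × 9.030e-09 m)
Δp_min = 5.839e-27 kg·m/s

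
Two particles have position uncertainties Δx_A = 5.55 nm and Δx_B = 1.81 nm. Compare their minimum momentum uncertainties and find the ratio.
Particle B has the larger minimum momentum uncertainty, by a factor of 3.07.

For each particle, the minimum momentum uncertainty is Δp_min = ℏ/(2Δx):

Particle A: Δp_A = ℏ/(2×5.550e-09 m) = 9.501e-27 kg·m/s
Particle B: Δp_B = ℏ/(2×1.810e-09 m) = 2.913e-26 kg·m/s

Ratio: Δp_B/Δp_A = 3.07

Since Δp_min ∝ 1/Δx, the particle with smaller position uncertainty (B) has larger momentum uncertainty.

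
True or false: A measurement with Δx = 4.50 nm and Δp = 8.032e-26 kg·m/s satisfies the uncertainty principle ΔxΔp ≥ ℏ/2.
Yes, it satisfies the uncertainty principle.

Calculate the product ΔxΔp:
ΔxΔp = (4.500e-09 m) × (8.032e-26 kg·m/s)
ΔxΔp = 3.614e-34 J·s

Compare to the minimum allowed value ℏ/2:
ℏ/2 = 5.273e-35 J·s

Since ΔxΔp = 3.614e-34 J·s ≥ 5.273e-35 J·s = ℏ/2,
the measurement satisfies the uncertainty principle.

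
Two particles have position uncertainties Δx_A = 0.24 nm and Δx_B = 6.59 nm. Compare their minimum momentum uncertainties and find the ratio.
Particle A has the larger minimum momentum uncertainty, by a factor of 27.46.

For each particle, the minimum momentum uncertainty is Δp_min = ℏ/(2Δx):

Particle A: Δp_A = ℏ/(2×2.400e-10 m) = 2.197e-25 kg·m/s
Particle B: Δp_B = ℏ/(2×6.590e-09 m) = 8.001e-27 kg·m/s

Ratio: Δp_A/Δp_B = 27.46

Since Δp_min ∝ 1/Δx, the particle with smaller position uncertainty (A) has larger momentum uncertainty.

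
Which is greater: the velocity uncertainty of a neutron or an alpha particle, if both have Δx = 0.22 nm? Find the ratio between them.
The neutron has the larger minimum velocity uncertainty, by a ratio of 4.0.

For both particles, Δp_min = ℏ/(2Δx) = 2.397e-25 kg·m/s (same for both).

The velocity uncertainty is Δv = Δp/m:
- neutron: Δv = 2.397e-25 / 1.675e-27 = 1.431e+02 m/s = 143.096 m/s
- alpha particle: Δv = 2.397e-25 / 6.645e-27 = 3.607e+01 m/s = 36.070 m/s

Ratio: 1.431e+02 / 3.607e+01 = 4.0

The lighter particle has larger velocity uncertainty because Δv ∝ 1/m.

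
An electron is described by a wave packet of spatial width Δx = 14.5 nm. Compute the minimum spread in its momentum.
3.636 × 10^-27 kg·m/s

For a wave packet, the spatial width Δx and momentum spread Δp are related by the uncertainty principle:
ΔxΔp ≥ ℏ/2

The minimum momentum spread is:
Δp_min = ℏ/(2Δx)
Δp_min = (1.055e-34 J·s) / (2 × 1.450e-08 m)
Δp_min = 3.636e-27 kg·m/s

A wave packet cannot have both a well-defined position and well-defined momentum.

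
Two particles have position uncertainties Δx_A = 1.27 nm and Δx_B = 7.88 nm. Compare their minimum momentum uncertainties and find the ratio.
Particle A has the larger minimum momentum uncertainty, by a factor of 6.20.

For each particle, the minimum momentum uncertainty is Δp_min = ℏ/(2Δx):

Particle A: Δp_A = ℏ/(2×1.270e-09 m) = 4.152e-26 kg·m/s
Particle B: Δp_B = ℏ/(2×7.880e-09 m) = 6.691e-27 kg·m/s

Ratio: Δp_A/Δp_B = 6.20

Since Δp_min ∝ 1/Δx, the particle with smaller position uncertainty (A) has larger momentum uncertainty.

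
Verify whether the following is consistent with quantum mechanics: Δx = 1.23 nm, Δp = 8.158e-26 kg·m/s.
Yes, it satisfies the uncertainty principle.

Calculate the product ΔxΔp:
ΔxΔp = (1.230e-09 m) × (8.158e-26 kg·m/s)
ΔxΔp = 1.003e-34 J·s

Compare to the minimum allowed value ℏ/2:
ℏ/2 = 5.273e-35 J·s

Since ΔxΔp = 1.003e-34 J·s ≥ 5.273e-35 J·s = ℏ/2,
the measurement satisfies the uncertainty principle.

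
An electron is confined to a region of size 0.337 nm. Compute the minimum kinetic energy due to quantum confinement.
83.869 meV

Using the uncertainty principle:

1. Position uncertainty: Δx ≈ 3.370e-10 m
2. Minimum momentum uncertainty: Δp = ℏ/(2Δx) = 1.565e-25 kg·m/s
3. Minimum kinetic energy:
   KE = (Δp)²/(2m) = (1.565e-25)²/(2 × 9.109e-31 kg)
   KE = 1.344e-20 J = 83.869 meV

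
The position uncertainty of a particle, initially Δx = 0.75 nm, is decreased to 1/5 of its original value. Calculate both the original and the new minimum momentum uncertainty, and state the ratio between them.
Original Δp_min = 7.030 × 10^-26 kg·m/s; new Δp'_min = 3.515 × 10^-25 kg·m/s; ratio Δp'_min/Δp_min = 5.

From the uncertainty principle ΔxΔp ≥ ℏ/2, the minimum momentum uncertainty is Δp_min = ℏ/(2Δx).

Original (Δx = 0.75 nm = 7.500e-10 m):
Δp_min = (1.055e-34 J·s)/(2 × 7.500e-10 m) = 7.030e-26 kg·m/s

When Δx → (1/5)Δx:
Δp'_min = ℏ/(2 × (1/5)Δx) = 5 × ℏ/(2Δx) = 5 × Δp_min
Δp'_min = 5 × 7.030e-26 kg·m/s = 3.515e-25 kg·m/s

Since Δp_min ∝ 1/Δx, when Δx is decreased to 1/5 of its original value, Δp_min increases to 5 times its original value.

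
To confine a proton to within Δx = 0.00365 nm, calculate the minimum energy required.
389.375 meV

Localizing a particle requires giving it sufficient momentum uncertainty:

1. From uncertainty principle: Δp ≥ ℏ/(2Δx)
   Δp_min = (1.055e-34 J·s) / (2 × 3.650e-12 m)
   Δp_min = 1.445e-23 kg·m/s

2. This momentum uncertainty corresponds to kinetic energy:
   KE ≈ (Δp)²/(2m) = (1.445e-23)²/(2 × 1.673e-27 kg)
   KE = 6.238e-20 J = 389.375 meV

Tighter localization requires more energy.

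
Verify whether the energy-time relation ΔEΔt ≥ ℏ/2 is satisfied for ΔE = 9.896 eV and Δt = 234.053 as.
Yes, it satisfies the uncertainty relation.

Calculate the product ΔEΔt:
ΔE = 9.896 eV = 1.586e-18 J
ΔEΔt = (1.586e-18 J) × (2.341e-16 s)
ΔEΔt = 3.711e-34 J·s

Compare to the minimum allowed value ℏ/2:
ℏ/2 = 5.273e-35 J·s

Since ΔEΔt = 3.711e-34 J·s ≥ 5.273e-35 J·s = ℏ/2,
this satisfies the uncertainty relation.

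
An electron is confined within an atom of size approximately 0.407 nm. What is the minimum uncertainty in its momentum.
1.296 × 10^-25 kg·m/s

Using the Heisenberg uncertainty principle:
ΔxΔp ≥ ℏ/2

With Δx ≈ L = 4.070e-10 m (the confinement size):
Δp_min = ℏ/(2Δx)
Δp_min = (1.055e-34 J·s) / (2 × 4.070e-10 m)
Δp_min = 1.296e-25 kg·m/s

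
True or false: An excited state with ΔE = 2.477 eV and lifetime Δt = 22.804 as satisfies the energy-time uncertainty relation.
No, it violates the uncertainty relation.

Calculate the product ΔEΔt:
ΔE = 2.477 eV = 3.969e-19 J
ΔEΔt = (3.969e-19 J) × (2.280e-17 s)
ΔEΔt = 9.050e-36 J·s

Compare to the minimum allowed value ℏ/2:
ℏ/2 = 5.273e-35 J·s

Since ΔEΔt = 9.050e-36 J·s < 5.273e-35 J·s = ℏ/2,
this violates the uncertainty relation.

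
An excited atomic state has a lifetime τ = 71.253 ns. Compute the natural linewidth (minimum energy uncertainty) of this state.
4.619 neV

Using the energy-time uncertainty principle:
ΔEΔt ≥ ℏ/2

The lifetime τ represents the time uncertainty Δt.
The natural linewidth (minimum energy uncertainty) is:

ΔE = ℏ/(2τ)
ΔE = (1.055e-34 J·s) / (2 × 7.125e-08 s)
ΔE = 7.400e-28 J = 4.619 neV

This natural linewidth limits the precision of spectroscopic measurements.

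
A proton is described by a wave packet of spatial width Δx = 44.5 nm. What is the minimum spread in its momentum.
1.185 × 10^-27 kg·m/s

For a wave packet, the spatial width Δx and momentum spread Δp are related by the uncertainty principle:
ΔxΔp ≥ ℏ/2

The minimum momentum spread is:
Δp_min = ℏ/(2Δx)
Δp_min = (1.055e-34 J·s) / (2 × 4.450e-08 m)
Δp_min = 1.185e-27 kg·m/s

A wave packet cannot have both a well-defined position and well-defined momentum.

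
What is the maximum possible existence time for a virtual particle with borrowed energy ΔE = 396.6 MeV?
8.298 × 10^-25 s

Using the energy-time uncertainty principle:
ΔEΔt ≥ ℏ/2

For a virtual particle borrowing energy ΔE, the maximum lifetime is:
Δt_max = ℏ/(2ΔE)

Converting energy:
ΔE = 396.6 MeV = 6.354e-11 J

Δt_max = (1.055e-34 J·s) / (2 × 6.354e-11 J)
Δt_max = 8.298e-25 s = 8.298 × 10^-25 s

Virtual particles with higher borrowed energy exist for shorter times.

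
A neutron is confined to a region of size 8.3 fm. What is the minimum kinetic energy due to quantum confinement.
75.197 keV

Using the uncertainty principle:

1. Position uncertainty: Δx ≈ 8.300e-15 m
2. Minimum momentum uncertainty: Δp = ℏ/(2Δx) = 6.353e-21 kg·m/s
3. Minimum kinetic energy:
   KE = (Δp)²/(2m) = (6.353e-21)²/(2 × 1.675e-27 kg)
   KE = 1.205e-14 J = 75.197 keV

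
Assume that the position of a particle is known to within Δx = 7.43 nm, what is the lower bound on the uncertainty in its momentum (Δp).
7.097 × 10^-27 kg·m/s

Using the Heisenberg uncertainty principle:
ΔxΔp ≥ ℏ/2

The minimum uncertainty in momentum is:
Δp_min = ℏ/(2Δx)
Δp_min = (1.055e-34 J·s) / (2 × 7.430e-09 m)
Δp_min = 7.097e-27 kg·m/s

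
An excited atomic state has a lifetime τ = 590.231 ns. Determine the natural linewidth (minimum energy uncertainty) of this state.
557.588 peV

Using the energy-time uncertainty principle:
ΔEΔt ≥ ℏ/2

The lifetime τ represents the time uncertainty Δt.
The natural linewidth (minimum energy uncertainty) is:

ΔE = ℏ/(2τ)
ΔE = (1.055e-34 J·s) / (2 × 5.902e-07 s)
ΔE = 8.934e-29 J = 557.588 peV

This natural linewidth limits the precision of spectroscopic measurements.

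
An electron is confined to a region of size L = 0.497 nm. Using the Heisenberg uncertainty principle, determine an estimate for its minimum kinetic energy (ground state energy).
38.561 meV

Using the uncertainty principle to estimate ground state energy:

1. The position uncertainty is approximately the confinement size:
   Δx ≈ L = 4.970e-10 m

2. From ΔxΔp ≥ ℏ/2, the minimum momentum uncertainty is:
   Δp ≈ ℏ/(2L) = 1.061e-25 kg·m/s

3. The kinetic energy is approximately:
   KE ≈ (Δp)²/(2m) = (1.061e-25)²/(2 × 9.109e-31 kg)
   KE ≈ 6.178e-21 J = 38.561 meV

This is an order-of-magnitude estimate of the ground state energy.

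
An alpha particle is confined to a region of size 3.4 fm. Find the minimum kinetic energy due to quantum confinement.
112.959 keV

Using the uncertainty principle:

1. Position uncertainty: Δx ≈ 3.400e-15 m
2. Minimum momentum uncertainty: Δp = ℏ/(2Δx) = 1.551e-20 kg·m/s
3. Minimum kinetic energy:
   KE = (Δp)²/(2m) = (1.551e-20)²/(2 × 6.645e-27 kg)
   KE = 1.810e-14 J = 112.959 keV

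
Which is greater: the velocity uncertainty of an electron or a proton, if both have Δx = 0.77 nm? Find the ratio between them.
The electron has the larger minimum velocity uncertainty, by a ratio of 1836.2.

For both particles, Δp_min = ℏ/(2Δx) = 6.848e-26 kg·m/s (same for both).

The velocity uncertainty is Δv = Δp/m:
- electron: Δv = 6.848e-26 / 9.109e-31 = 7.517e+04 m/s = 75.174 km/s
- proton: Δv = 6.848e-26 / 1.673e-27 = 4.094e+01 m/s = 40.941 m/s

Ratio: 7.517e+04 / 4.094e+01 = 1836.2

The lighter particle has larger velocity uncertainty because Δv ∝ 1/m.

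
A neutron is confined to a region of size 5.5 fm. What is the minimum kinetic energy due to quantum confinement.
171.250 keV

Using the uncertainty principle:

1. Position uncertainty: Δx ≈ 5.500e-15 m
2. Minimum momentum uncertainty: Δp = ℏ/(2Δx) = 9.587e-21 kg·m/s
3. Minimum kinetic energy:
   KE = (Δp)²/(2m) = (9.587e-21)²/(2 × 1.675e-27 kg)
   KE = 2.744e-14 J = 171.250 keV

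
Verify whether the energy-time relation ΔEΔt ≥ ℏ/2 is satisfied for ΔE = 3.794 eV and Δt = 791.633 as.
Yes, it satisfies the uncertainty relation.

Calculate the product ΔEΔt:
ΔE = 3.794 eV = 6.079e-19 J
ΔEΔt = (6.079e-19 J) × (7.916e-16 s)
ΔEΔt = 4.812e-34 J·s

Compare to the minimum allowed value ℏ/2:
ℏ/2 = 5.273e-35 J·s

Since ΔEΔt = 4.812e-34 J·s ≥ 5.273e-35 J·s = ℏ/2,
this satisfies the uncertainty relation.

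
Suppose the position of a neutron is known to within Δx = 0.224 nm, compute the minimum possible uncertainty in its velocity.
140.541 m/s

Using the Heisenberg uncertainty principle and Δp = mΔv:
ΔxΔp ≥ ℏ/2
Δx(mΔv) ≥ ℏ/2

The minimum uncertainty in velocity is:
Δv_min = ℏ/(2mΔx)
Δv_min = (1.055e-34 J·s) / (2 × 1.675e-27 kg × 2.240e-10 m)
Δv_min = 1.405e+02 m/s = 140.541 m/s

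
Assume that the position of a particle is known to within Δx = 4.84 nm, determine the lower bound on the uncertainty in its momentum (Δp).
1.089 × 10^-26 kg·m/s

Using the Heisenberg uncertainty principle:
ΔxΔp ≥ ℏ/2

The minimum uncertainty in momentum is:
Δp_min = ℏ/(2Δx)
Δp_min = (1.055e-34 J·s) / (2 × 4.840e-09 m)
Δp_min = 1.089e-26 kg·m/s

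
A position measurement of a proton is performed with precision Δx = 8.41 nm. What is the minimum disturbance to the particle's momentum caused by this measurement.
6.270 × 10^-27 kg·m/s

The uncertainty principle implies that measuring position disturbs momentum:
ΔxΔp ≥ ℏ/2

When we measure position with precision Δx, we necessarily introduce a momentum uncertainty:
Δp ≥ ℏ/(2Δx)
Δp_min = (1.055e-34 J·s) / (2 × 8.410e-09 m)
Δp_min = 6.270e-27 kg·m/s

The more precisely we measure position, the greater the momentum disturbance.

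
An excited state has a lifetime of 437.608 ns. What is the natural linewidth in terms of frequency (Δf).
181.846 kHz

Using the energy-time uncertainty principle and E = hf:
ΔEΔt ≥ ℏ/2
hΔf·Δt ≥ ℏ/2

The minimum frequency uncertainty is:
Δf = ℏ/(2hτ) = 1/(4πτ)
Δf = 1/(4π × 4.376e-07 s)
Δf = 1.818e+05 Hz = 181.846 kHz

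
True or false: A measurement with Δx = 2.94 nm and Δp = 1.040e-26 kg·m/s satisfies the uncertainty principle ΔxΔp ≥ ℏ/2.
No, it violates the uncertainty principle (impossible measurement).

Calculate the product ΔxΔp:
ΔxΔp = (2.940e-09 m) × (1.040e-26 kg·m/s)
ΔxΔp = 3.058e-35 J·s

Compare to the minimum allowed value ℏ/2:
ℏ/2 = 5.273e-35 J·s

Since ΔxΔp = 3.058e-35 J·s < 5.273e-35 J·s = ℏ/2,
the measurement violates the uncertainty principle.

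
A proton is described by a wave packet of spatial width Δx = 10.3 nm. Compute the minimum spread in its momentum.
5.119 × 10^-27 kg·m/s

For a wave packet, the spatial width Δx and momentum spread Δp are related by the uncertainty principle:
ΔxΔp ≥ ℏ/2

The minimum momentum spread is:
Δp_min = ℏ/(2Δx)
Δp_min = (1.055e-34 J·s) / (2 × 1.030e-08 m)
Δp_min = 5.119e-27 kg·m/s

A wave packet cannot have both a well-defined position and well-defined momentum.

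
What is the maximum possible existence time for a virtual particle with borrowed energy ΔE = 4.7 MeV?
70.023 ys

Using the energy-time uncertainty principle:
ΔEΔt ≥ ℏ/2

For a virtual particle borrowing energy ΔE, the maximum lifetime is:
Δt_max = ℏ/(2ΔE)

Converting energy:
ΔE = 4.7 MeV = 7.530e-13 J

Δt_max = (1.055e-34 J·s) / (2 × 7.530e-13 J)
Δt_max = 7.002e-23 s = 70.023 ys

Virtual particles with higher borrowed energy exist for shorter times.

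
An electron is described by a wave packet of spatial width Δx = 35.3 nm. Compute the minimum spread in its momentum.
1.494 × 10^-27 kg·m/s

For a wave packet, the spatial width Δx and momentum spread Δp are related by the uncertainty principle:
ΔxΔp ≥ ℏ/2

The minimum momentum spread is:
Δp_min = ℏ/(2Δx)
Δp_min = (1.055e-34 J·s) / (2 × 3.530e-08 m)
Δp_min = 1.494e-27 kg·m/s

A wave packet cannot have both a well-defined position and well-defined momentum.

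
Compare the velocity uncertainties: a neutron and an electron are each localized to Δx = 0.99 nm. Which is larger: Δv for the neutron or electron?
The electron has the larger minimum velocity uncertainty, by a ratio of 1838.7.

For both particles, Δp_min = ℏ/(2Δx) = 5.326e-26 kg·m/s (same for both).

The velocity uncertainty is Δv = Δp/m:
- neutron: Δv = 5.326e-26 / 1.675e-27 = 3.180e+01 m/s = 31.799 m/s
- electron: Δv = 5.326e-26 / 9.109e-31 = 5.847e+04 m/s = 58.469 km/s

Ratio: 5.847e+04 / 3.180e+01 = 1838.7

The lighter particle has larger velocity uncertainty because Δv ∝ 1/m.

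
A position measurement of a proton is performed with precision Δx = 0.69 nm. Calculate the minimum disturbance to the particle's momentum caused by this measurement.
7.642 × 10^-26 kg·m/s

The uncertainty principle implies that measuring position disturbs momentum:
ΔxΔp ≥ ℏ/2

When we measure position with precision Δx, we necessarily introduce a momentum uncertainty:
Δp ≥ ℏ/(2Δx)
Δp_min = (1.055e-34 J·s) / (2 × 6.900e-10 m)
Δp_min = 7.642e-26 kg·m/s

The more precisely we measure position, the greater the momentum disturbance.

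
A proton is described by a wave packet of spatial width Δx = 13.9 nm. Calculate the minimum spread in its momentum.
3.793 × 10^-27 kg·m/s

For a wave packet, the spatial width Δx and momentum spread Δp are related by the uncertainty principle:
ΔxΔp ≥ ℏ/2

The minimum momentum spread is:
Δp_min = ℏ/(2Δx)
Δp_min = (1.055e-34 J·s) / (2 × 1.390e-08 m)
Δp_min = 3.793e-27 kg·m/s

A wave packet cannot have both a well-defined position and well-defined momentum.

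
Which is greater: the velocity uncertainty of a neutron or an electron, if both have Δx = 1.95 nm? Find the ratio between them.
The electron has the larger minimum velocity uncertainty, by a ratio of 1838.7.

For both particles, Δp_min = ℏ/(2Δx) = 2.704e-26 kg·m/s (same for both).

The velocity uncertainty is Δv = Δp/m:
- neutron: Δv = 2.704e-26 / 1.675e-27 = 1.614e+01 m/s = 16.144 m/s
- electron: Δv = 2.704e-26 / 9.109e-31 = 2.968e+04 m/s = 29.684 km/s

Ratio: 2.968e+04 / 1.614e+01 = 1838.7

The lighter particle has larger velocity uncertainty because Δv ∝ 1/m.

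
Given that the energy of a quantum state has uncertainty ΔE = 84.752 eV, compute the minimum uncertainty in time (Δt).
3.883 as

Using the energy-time uncertainty principle:
ΔEΔt ≥ ℏ/2

The minimum uncertainty in time is:
Δt_min = ℏ/(2ΔE)
Δt_min = (1.055e-34 J·s) / (2 × 1.358e-17 J)
Δt_min = 3.883e-18 s = 3.883 as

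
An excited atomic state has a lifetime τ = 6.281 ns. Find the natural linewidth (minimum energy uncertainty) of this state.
52.397 neV

Using the energy-time uncertainty principle:
ΔEΔt ≥ ℏ/2

The lifetime τ represents the time uncertainty Δt.
The natural linewidth (minimum energy uncertainty) is:

ΔE = ℏ/(2τ)
ΔE = (1.055e-34 J·s) / (2 × 6.281e-09 s)
ΔE = 8.395e-27 J = 52.397 neV

This natural linewidth limits the precision of spectroscopic measurements.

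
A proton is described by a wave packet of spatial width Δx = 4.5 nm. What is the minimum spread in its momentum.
1.172 × 10^-26 kg·m/s

For a wave packet, the spatial width Δx and momentum spread Δp are related by the uncertainty principle:
ΔxΔp ≥ ℏ/2

The minimum momentum spread is:
Δp_min = ℏ/(2Δx)
Δp_min = (1.055e-34 J·s) / (2 × 4.500e-09 m)
Δp_min = 1.172e-26 kg·m/s

A wave packet cannot have both a well-defined position and well-defined momentum.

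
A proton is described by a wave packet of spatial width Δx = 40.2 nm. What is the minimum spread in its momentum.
1.312 × 10^-27 kg·m/s

For a wave packet, the spatial width Δx and momentum spread Δp are related by the uncertainty principle:
ΔxΔp ≥ ℏ/2

The minimum momentum spread is:
Δp_min = ℏ/(2Δx)
Δp_min = (1.055e-34 J·s) / (2 × 4.020e-08 m)
Δp_min = 1.312e-27 kg·m/s

A wave packet cannot have both a well-defined position and well-defined momentum.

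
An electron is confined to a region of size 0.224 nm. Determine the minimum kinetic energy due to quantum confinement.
189.831 meV

Using the uncertainty principle:

1. Position uncertainty: Δx ≈ 2.240e-10 m
2. Minimum momentum uncertainty: Δp = ℏ/(2Δx) = 2.354e-25 kg·m/s
3. Minimum kinetic energy:
   KE = (Δp)²/(2m) = (2.354e-25)²/(2 × 9.109e-31 kg)
   KE = 3.041e-20 J = 189.831 meV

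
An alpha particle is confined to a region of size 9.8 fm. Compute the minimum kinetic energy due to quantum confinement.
13.597 keV

Using the uncertainty principle:

1. Position uncertainty: Δx ≈ 9.800e-15 m
2. Minimum momentum uncertainty: Δp = ℏ/(2Δx) = 5.380e-21 kg·m/s
3. Minimum kinetic energy:
   KE = (Δp)²/(2m) = (5.380e-21)²/(2 × 6.645e-27 kg)
   KE = 2.178e-15 J = 13.597 keV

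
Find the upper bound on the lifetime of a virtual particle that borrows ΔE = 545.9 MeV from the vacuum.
6.029 × 10^-25 s

Using the energy-time uncertainty principle:
ΔEΔt ≥ ℏ/2

For a virtual particle borrowing energy ΔE, the maximum lifetime is:
Δt_max = ℏ/(2ΔE)

Converting energy:
ΔE = 545.9 MeV = 8.746e-11 J

Δt_max = (1.055e-34 J·s) / (2 × 8.746e-11 J)
Δt_max = 6.029e-25 s = 6.029 × 10^-25 s

Virtual particles with higher borrowed energy exist for shorter times.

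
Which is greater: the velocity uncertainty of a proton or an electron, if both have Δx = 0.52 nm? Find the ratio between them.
The electron has the larger minimum velocity uncertainty, by a ratio of 1836.2.

For both particles, Δp_min = ℏ/(2Δx) = 1.014e-25 kg·m/s (same for both).

The velocity uncertainty is Δv = Δp/m:
- proton: Δv = 1.014e-25 / 1.673e-27 = 6.062e+01 m/s = 60.624 m/s
- electron: Δv = 1.014e-25 / 9.109e-31 = 1.113e+05 m/s = 111.315 km/s

Ratio: 1.113e+05 / 6.062e+01 = 1836.2

The lighter particle has larger velocity uncertainty because Δv ∝ 1/m.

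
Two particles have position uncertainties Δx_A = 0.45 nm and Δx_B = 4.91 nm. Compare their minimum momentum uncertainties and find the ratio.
Particle A has the larger minimum momentum uncertainty, by a factor of 10.91.

For each particle, the minimum momentum uncertainty is Δp_min = ℏ/(2Δx):

Particle A: Δp_A = ℏ/(2×4.500e-10 m) = 1.172e-25 kg·m/s
Particle B: Δp_B = ℏ/(2×4.910e-09 m) = 1.074e-26 kg·m/s

Ratio: Δp_A/Δp_B = 10.91

Since Δp_min ∝ 1/Δx, the particle with smaller position uncertainty (A) has larger momentum uncertainty.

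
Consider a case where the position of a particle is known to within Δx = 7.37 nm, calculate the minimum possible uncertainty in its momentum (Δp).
7.154 × 10^-27 kg·m/s

Using the Heisenberg uncertainty principle:
ΔxΔp ≥ ℏ/2

The minimum uncertainty in momentum is:
Δp_min = ℏ/(2Δx)
Δp_min = (1.055e-34 J·s) / (2 × 7.370e-09 m)
Δp_min = 7.154e-27 kg·m/s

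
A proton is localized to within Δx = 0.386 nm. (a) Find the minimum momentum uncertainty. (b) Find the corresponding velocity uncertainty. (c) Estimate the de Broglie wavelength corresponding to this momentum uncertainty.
(a) Δp_min = 1.366 × 10^-25 kg·m/s
(b) Δv_min = 81.670 m/s
(c) λ_dB = 4.851 nm

Step-by-step:

(a) From the uncertainty principle:
Δp_min = ℏ/(2Δx) = (1.055e-34 J·s)/(2 × 3.860e-10 m) = 1.366e-25 kg·m/s

(b) The velocity uncertainty:
Δv = Δp/m = (1.366e-25 kg·m/s)/(1.673e-27 kg) = 8.167e+01 m/s = 81.670 m/s

(c) The de Broglie wavelength for this momentum:
λ = h/p = (6.626e-34 J·s)/(1.366e-25 kg·m/s) = 4.851e-09 m = 4.851 nm

Note: The de Broglie wavelength is comparable to the localization size, as expected from wave-particle duality.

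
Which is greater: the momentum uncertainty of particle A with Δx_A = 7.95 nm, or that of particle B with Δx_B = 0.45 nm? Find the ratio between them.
Particle B has the larger minimum momentum uncertainty, by a factor of 17.67.

For each particle, the minimum momentum uncertainty is Δp_min = ℏ/(2Δx):

Particle A: Δp_A = ℏ/(2×7.950e-09 m) = 6.633e-27 kg·m/s
Particle B: Δp_B = ℏ/(2×4.500e-10 m) = 1.172e-25 kg·m/s

Ratio: Δp_B/Δp_A = 17.67

Since Δp_min ∝ 1/Δx, the particle with smaller position uncertainty (B) has larger momentum uncertainty.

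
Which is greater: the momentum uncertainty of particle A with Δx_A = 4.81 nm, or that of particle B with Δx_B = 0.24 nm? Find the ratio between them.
Particle B has the larger minimum momentum uncertainty, by a factor of 20.04.

For each particle, the minimum momentum uncertainty is Δp_min = ℏ/(2Δx):

Particle A: Δp_A = ℏ/(2×4.810e-09 m) = 1.096e-26 kg·m/s
Particle B: Δp_B = ℏ/(2×2.400e-10 m) = 2.197e-25 kg·m/s

Ratio: Δp_B/Δp_A = 20.04

Since Δp_min ∝ 1/Δx, the particle with smaller position uncertainty (B) has larger momentum uncertainty.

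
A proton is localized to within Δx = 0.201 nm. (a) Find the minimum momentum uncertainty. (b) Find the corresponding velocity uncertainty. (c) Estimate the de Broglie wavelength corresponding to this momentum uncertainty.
(a) Δp_min = 2.623 × 10^-25 kg·m/s
(b) Δv_min = 156.838 m/s
(c) λ_dB = 2.526 nm

Step-by-step:

(a) From the uncertainty principle:
Δp_min = ℏ/(2Δx) = (1.055e-34 J·s)/(2 × 2.010e-10 m) = 2.623e-25 kg·m/s

(b) The velocity uncertainty:
Δv = Δp/m = (2.623e-25 kg·m/s)/(1.673e-27 kg) = 1.568e+02 m/s = 156.838 m/s

(c) The de Broglie wavelength for this momentum:
λ = h/p = (6.626e-34 J·s)/(2.623e-25 kg·m/s) = 2.526e-09 m = 2.526 nm

Note: The de Broglie wavelength is comparable to the localization size, as expected from wave-particle duality.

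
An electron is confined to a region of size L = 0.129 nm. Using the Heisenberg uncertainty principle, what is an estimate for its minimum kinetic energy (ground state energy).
572.379 meV

Using the uncertainty principle to estimate ground state energy:

1. The position uncertainty is approximately the confinement size:
   Δx ≈ L = 1.290e-10 m

2. From ΔxΔp ≥ ℏ/2, the minimum momentum uncertainty is:
   Δp ≈ ℏ/(2L) = 4.087e-25 kg·m/s

3. The kinetic energy is approximately:
   KE ≈ (Δp)²/(2m) = (4.087e-25)²/(2 × 9.109e-31 kg)
   KE ≈ 9.171e-20 J = 572.379 meV

This is an order-of-magnitude estimate of the ground state energy.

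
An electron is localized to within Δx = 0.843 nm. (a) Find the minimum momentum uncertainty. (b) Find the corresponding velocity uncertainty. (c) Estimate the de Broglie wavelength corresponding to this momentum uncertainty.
(a) Δp_min = 6.255 × 10^-26 kg·m/s
(b) Δv_min = 68.664 km/s
(c) λ_dB = 10.593 nm

Step-by-step:

(a) From the uncertainty principle:
Δp_min = ℏ/(2Δx) = (1.055e-34 J·s)/(2 × 8.430e-10 m) = 6.255e-26 kg·m/s

(b) The velocity uncertainty:
Δv = Δp/m = (6.255e-26 kg·m/s)/(9.109e-31 kg) = 6.866e+04 m/s = 68.664 km/s

(c) The de Broglie wavelength for this momentum:
λ = h/p = (6.626e-34 J·s)/(6.255e-26 kg·m/s) = 1.059e-08 m = 10.593 nm

Note: The de Broglie wavelength is comparable to the localization size, as expected from wave-particle duality.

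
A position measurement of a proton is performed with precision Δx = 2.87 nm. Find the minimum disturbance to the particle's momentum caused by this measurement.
1.837 × 10^-26 kg·m/s

The uncertainty principle implies that measuring position disturbs momentum:
ΔxΔp ≥ ℏ/2

When we measure position with precision Δx, we necessarily introduce a momentum uncertainty:
Δp ≥ ℏ/(2Δx)
Δp_min = (1.055e-34 J·s) / (2 × 2.870e-09 m)
Δp_min = 1.837e-26 kg·m/s

The more precisely we measure position, the greater the momentum disturbance.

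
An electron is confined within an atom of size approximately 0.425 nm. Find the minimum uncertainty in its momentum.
1.241 × 10^-25 kg·m/s

Using the Heisenberg uncertainty principle:
ΔxΔp ≥ ℏ/2

With Δx ≈ L = 4.250e-10 m (the confinement size):
Δp_min = ℏ/(2Δx)
Δp_min = (1.055e-34 J·s) / (2 × 4.250e-10 m)
Δp_min = 1.241e-25 kg·m/s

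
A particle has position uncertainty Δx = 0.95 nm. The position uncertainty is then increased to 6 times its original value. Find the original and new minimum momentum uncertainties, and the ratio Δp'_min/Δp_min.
Original Δp_min = 5.550 × 10^-26 kg·m/s; new Δp'_min = 9.251 × 10^-27 kg·m/s; ratio Δp'_min/Δp_min = 1/6.

From the uncertainty principle ΔxΔp ≥ ℏ/2, the minimum momentum uncertainty is Δp_min = ℏ/(2Δx).

Original (Δx = 0.95 nm = 9.500e-10 m):
Δp_min = (1.055e-34 J·s)/(2 × 9.500e-10 m) = 5.550e-26 kg·m/s

When Δx → 6Δx:
Δp'_min = ℏ/(2 × 6Δx) = (1/6) × ℏ/(2Δx) = (1/6) × Δp_min
Δp'_min = 1/6 × 5.550e-26 kg·m/s = 9.251e-27 kg·m/s

Since Δp_min ∝ 1/Δx, when Δx is increased to 6 times its original value, Δp_min decreases to 1/6 of its original value.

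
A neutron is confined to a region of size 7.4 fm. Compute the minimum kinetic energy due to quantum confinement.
94.600 keV

Using the uncertainty principle:

1. Position uncertainty: Δx ≈ 7.400e-15 m
2. Minimum momentum uncertainty: Δp = ℏ/(2Δx) = 7.125e-21 kg·m/s
3. Minimum kinetic energy:
   KE = (Δp)²/(2m) = (7.125e-21)²/(2 × 1.675e-27 kg)
   KE = 1.516e-14 J = 94.600 keV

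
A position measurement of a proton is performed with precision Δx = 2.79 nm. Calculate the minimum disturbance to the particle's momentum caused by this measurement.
1.890 × 10^-26 kg·m/s

The uncertainty principle implies that measuring position disturbs momentum:
ΔxΔp ≥ ℏ/2

When we measure position with precision Δx, we necessarily introduce a momentum uncertainty:
Δp ≥ ℏ/(2Δx)
Δp_min = (1.055e-34 J·s) / (2 × 2.790e-09 m)
Δp_min = 1.890e-26 kg·m/s

The more precisely we measure position, the greater the momentum disturbance.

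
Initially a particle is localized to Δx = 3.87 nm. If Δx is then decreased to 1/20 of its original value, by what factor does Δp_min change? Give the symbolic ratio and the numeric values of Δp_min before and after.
Original Δp_min = 1.362 × 10^-26 kg·m/s; new Δp'_min = 2.725 × 10^-25 kg·m/s; ratio Δp'_min/Δp_min = 20.

From the uncertainty principle ΔxΔp ≥ ℏ/2, the minimum momentum uncertainty is Δp_min = ℏ/(2Δx).

Original (Δx = 3.87 nm = 3.870e-09 m):
Δp_min = (1.055e-34 J·s)/(2 × 3.870e-09 m) = 1.362e-26 kg·m/s

When Δx → (1/20)Δx:
Δp'_min = ℏ/(2 × (1/20)Δx) = 20 × ℏ/(2Δx) = 20 × Δp_min
Δp'_min = 20 × 1.362e-26 kg·m/s = 2.725e-25 kg·m/s

Since Δp_min ∝ 1/Δx, when Δx is decreased to 1/20 of its original value, Δp_min increases to 20 times its original value.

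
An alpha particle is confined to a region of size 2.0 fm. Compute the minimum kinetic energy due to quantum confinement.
326.452 keV

Using the uncertainty principle:

1. Position uncertainty: Δx ≈ 2.000e-15 m
2. Minimum momentum uncertainty: Δp = ℏ/(2Δx) = 2.636e-20 kg·m/s
3. Minimum kinetic energy:
   KE = (Δp)²/(2m) = (2.636e-20)²/(2 × 6.645e-27 kg)
   KE = 5.230e-14 J = 326.452 keV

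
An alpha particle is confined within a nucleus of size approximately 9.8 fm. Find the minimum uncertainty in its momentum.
5.380 × 10^-21 kg·m/s

Using the Heisenberg uncertainty principle:
ΔxΔp ≥ ℏ/2

With Δx ≈ L = 9.800e-15 m (the confinement size):
Δp_min = ℏ/(2Δx)
Δp_min = (1.055e-34 J·s) / (2 × 9.800e-15 m)
Δp_min = 5.380e-21 kg·m/s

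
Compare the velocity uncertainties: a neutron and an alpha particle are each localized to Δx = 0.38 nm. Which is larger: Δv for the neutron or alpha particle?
The neutron has the larger minimum velocity uncertainty, by a ratio of 4.0.

For both particles, Δp_min = ℏ/(2Δx) = 1.388e-25 kg·m/s (same for both).

The velocity uncertainty is Δv = Δp/m:
- neutron: Δv = 1.388e-25 / 1.675e-27 = 8.285e+01 m/s = 82.845 m/s
- alpha particle: Δv = 1.388e-25 / 6.645e-27 = 2.088e+01 m/s = 20.883 m/s

Ratio: 8.285e+01 / 2.088e+01 = 4.0

The lighter particle has larger velocity uncertainty because Δv ∝ 1/m.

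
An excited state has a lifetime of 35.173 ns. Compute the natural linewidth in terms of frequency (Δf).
2.262 MHz

Using the energy-time uncertainty principle and E = hf:
ΔEΔt ≥ ℏ/2
hΔf·Δt ≥ ℏ/2

The minimum frequency uncertainty is:
Δf = ℏ/(2hτ) = 1/(4πτ)
Δf = 1/(4π × 3.517e-08 s)
Δf = 2.262e+06 Hz = 2.262 MHz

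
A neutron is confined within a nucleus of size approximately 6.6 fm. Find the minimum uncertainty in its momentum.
7.989 × 10^-21 kg·m/s

Using the Heisenberg uncertainty principle:
ΔxΔp ≥ ℏ/2

With Δx ≈ L = 6.600e-15 m (the confinement size):
Δp_min = ℏ/(2Δx)
Δp_min = (1.055e-34 J·s) / (2 × 6.600e-15 m)
Δp_min = 7.989e-21 kg·m/s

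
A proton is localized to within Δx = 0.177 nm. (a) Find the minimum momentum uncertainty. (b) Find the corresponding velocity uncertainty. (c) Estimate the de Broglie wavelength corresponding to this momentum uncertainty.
(a) Δp_min = 2.979 × 10^-25 kg·m/s
(b) Δv_min = 178.105 m/s
(c) λ_dB = 2.224 nm

Step-by-step:

(a) From the uncertainty principle:
Δp_min = ℏ/(2Δx) = (1.055e-34 J·s)/(2 × 1.770e-10 m) = 2.979e-25 kg·m/s

(b) The velocity uncertainty:
Δv = Δp/m = (2.979e-25 kg·m/s)/(1.673e-27 kg) = 1.781e+02 m/s = 178.105 m/s

(c) The de Broglie wavelength for this momentum:
λ = h/p = (6.626e-34 J·s)/(2.979e-25 kg·m/s) = 2.224e-09 m = 2.224 nm

Note: The de Broglie wavelength is comparable to the localization size, as expected from wave-particle duality.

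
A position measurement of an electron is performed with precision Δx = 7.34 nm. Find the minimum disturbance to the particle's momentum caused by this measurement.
7.184 × 10^-27 kg·m/s

The uncertainty principle implies that measuring position disturbs momentum:
ΔxΔp ≥ ℏ/2

When we measure position with precision Δx, we necessarily introduce a momentum uncertainty:
Δp ≥ ℏ/(2Δx)
Δp_min = (1.055e-34 J·s) / (2 × 7.340e-09 m)
Δp_min = 7.184e-27 kg·m/s

The more precisely we measure position, the greater the momentum disturbance.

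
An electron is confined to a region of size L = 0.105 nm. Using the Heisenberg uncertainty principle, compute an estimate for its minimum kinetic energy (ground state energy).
863.942 meV

Using the uncertainty principle to estimate ground state energy:

1. The position uncertainty is approximately the confinement size:
   Δx ≈ L = 1.050e-10 m

2. From ΔxΔp ≥ ℏ/2, the minimum momentum uncertainty is:
   Δp ≈ ℏ/(2L) = 5.022e-25 kg·m/s

3. The kinetic energy is approximately:
   KE ≈ (Δp)²/(2m) = (5.022e-25)²/(2 × 9.109e-31 kg)
   KE ≈ 1.384e-19 J = 863.942 meV

This is an order-of-magnitude estimate of the ground state energy.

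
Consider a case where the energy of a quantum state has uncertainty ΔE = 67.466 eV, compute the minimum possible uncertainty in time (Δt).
4.878 as

Using the energy-time uncertainty principle:
ΔEΔt ≥ ℏ/2

The minimum uncertainty in time is:
Δt_min = ℏ/(2ΔE)
Δt_min = (1.055e-34 J·s) / (2 × 1.081e-17 J)
Δt_min = 4.878e-18 s = 4.878 as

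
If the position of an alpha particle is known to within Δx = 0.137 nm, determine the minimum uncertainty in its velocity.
57.923 m/s

Using the Heisenberg uncertainty principle and Δp = mΔv:
ΔxΔp ≥ ℏ/2
Δx(mΔv) ≥ ℏ/2

The minimum uncertainty in velocity is:
Δv_min = ℏ/(2mΔx)
Δv_min = (1.055e-34 J·s) / (2 × 6.645e-27 kg × 1.370e-10 m)
Δv_min = 5.792e+01 m/s = 57.923 m/s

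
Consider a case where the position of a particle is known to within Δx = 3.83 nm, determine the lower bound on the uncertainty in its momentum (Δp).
1.377 × 10^-26 kg·m/s

Using the Heisenberg uncertainty principle:
ΔxΔp ≥ ℏ/2

The minimum uncertainty in momentum is:
Δp_min = ℏ/(2Δx)
Δp_min = (1.055e-34 J·s) / (2 × 3.830e-09 m)
Δp_min = 1.377e-26 kg·m/s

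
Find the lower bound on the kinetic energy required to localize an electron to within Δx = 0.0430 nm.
5.151 eV

Localizing a particle requires giving it sufficient momentum uncertainty:

1. From uncertainty principle: Δp ≥ ℏ/(2Δx)
   Δp_min = (1.055e-34 J·s) / (2 × 4.300e-11 m)
   Δp_min = 1.226e-24 kg·m/s

2. This momentum uncertainty corresponds to kinetic energy:
   KE ≈ (Δp)²/(2m) = (1.226e-24)²/(2 × 9.109e-31 kg)
   KE = 8.253e-19 J = 5.151 eV

Tighter localization requires more energy.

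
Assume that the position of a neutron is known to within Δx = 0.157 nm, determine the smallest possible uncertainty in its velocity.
200.517 m/s

Using the Heisenberg uncertainty principle and Δp = mΔv:
ΔxΔp ≥ ℏ/2
Δx(mΔv) ≥ ℏ/2

The minimum uncertainty in velocity is:
Δv_min = ℏ/(2mΔx)
Δv_min = (1.055e-34 J·s) / (2 × 1.675e-27 kg × 1.570e-10 m)
Δv_min = 2.005e+02 m/s = 200.517 m/s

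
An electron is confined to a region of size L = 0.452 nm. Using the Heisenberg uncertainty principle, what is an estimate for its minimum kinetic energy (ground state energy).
46.621 meV

Using the uncertainty principle to estimate ground state energy:

1. The position uncertainty is approximately the confinement size:
   Δx ≈ L = 4.520e-10 m

2. From ΔxΔp ≥ ℏ/2, the minimum momentum uncertainty is:
   Δp ≈ ℏ/(2L) = 1.167e-25 kg·m/s

3. The kinetic energy is approximately:
   KE ≈ (Δp)²/(2m) = (1.167e-25)²/(2 × 9.109e-31 kg)
   KE ≈ 7.470e-21 J = 46.621 meV

This is an order-of-magnitude estimate of the ground state energy.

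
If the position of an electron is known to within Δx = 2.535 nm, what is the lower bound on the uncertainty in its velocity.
22.834 km/s

Using the Heisenberg uncertainty principle and Δp = mΔv:
ΔxΔp ≥ ℏ/2
Δx(mΔv) ≥ ℏ/2

The minimum uncertainty in velocity is:
Δv_min = ℏ/(2mΔx)
Δv_min = (1.055e-34 J·s) / (2 × 9.109e-31 kg × 2.535e-09 m)
Δv_min = 2.283e+04 m/s = 22.834 km/s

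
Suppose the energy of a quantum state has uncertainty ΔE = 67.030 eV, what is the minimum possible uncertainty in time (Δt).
4.910 as

Using the energy-time uncertainty principle:
ΔEΔt ≥ ℏ/2

The minimum uncertainty in time is:
Δt_min = ℏ/(2ΔE)
Δt_min = (1.055e-34 J·s) / (2 × 1.074e-17 J)
Δt_min = 4.910e-18 s = 4.910 as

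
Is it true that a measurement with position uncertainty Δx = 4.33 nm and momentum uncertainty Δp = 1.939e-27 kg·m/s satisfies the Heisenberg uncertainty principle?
No, it violates the uncertainty principle (impossible measurement).

Calculate the product ΔxΔp:
ΔxΔp = (4.330e-09 m) × (1.939e-27 kg·m/s)
ΔxΔp = 8.396e-36 J·s

Compare to the minimum allowed value ℏ/2:
ℏ/2 = 5.273e-35 J·s

Since ΔxΔp = 8.396e-36 J·s < 5.273e-35 J·s = ℏ/2,
the measurement violates the uncertainty principle.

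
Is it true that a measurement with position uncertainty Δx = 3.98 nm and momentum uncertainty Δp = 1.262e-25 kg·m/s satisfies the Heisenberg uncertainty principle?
Yes, it satisfies the uncertainty principle.

Calculate the product ΔxΔp:
ΔxΔp = (3.980e-09 m) × (1.262e-25 kg·m/s)
ΔxΔp = 5.023e-34 J·s

Compare to the minimum allowed value ℏ/2:
ℏ/2 = 5.273e-35 J·s

Since ΔxΔp = 5.023e-34 J·s ≥ 5.273e-35 J·s = ℏ/2,
the measurement satisfies the uncertainty principle.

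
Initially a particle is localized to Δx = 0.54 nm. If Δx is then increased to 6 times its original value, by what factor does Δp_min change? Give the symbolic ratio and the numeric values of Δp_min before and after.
Original Δp_min = 9.765 × 10^-26 kg·m/s; new Δp'_min = 1.627 × 10^-26 kg·m/s; ratio Δp'_min/Δp_min = 1/6.

From the uncertainty principle ΔxΔp ≥ ℏ/2, the minimum momentum uncertainty is Δp_min = ℏ/(2Δx).

Original (Δx = 0.54 nm = 5.400e-10 m):
Δp_min = (1.055e-34 J·s)/(2 × 5.400e-10 m) = 9.765e-26 kg·m/s

When Δx → 6Δx:
Δp'_min = ℏ/(2 × 6Δx) = (1/6) × ℏ/(2Δx) = (1/6) × Δp_min
Δp'_min = 1/6 × 9.765e-26 kg·m/s = 1.627e-26 kg·m/s

Since Δp_min ∝ 1/Δx, when Δx is increased to 6 times its original value, Δp_min decreases to 1/6 of its original value.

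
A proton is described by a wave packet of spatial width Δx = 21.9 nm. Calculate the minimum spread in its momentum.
2.408 × 10^-27 kg·m/s

For a wave packet, the spatial width Δx and momentum spread Δp are related by the uncertainty principle:
ΔxΔp ≥ ℏ/2

The minimum momentum spread is:
Δp_min = ℏ/(2Δx)
Δp_min = (1.055e-34 J·s) / (2 × 2.190e-08 m)
Δp_min = 2.408e-27 kg·m/s

A wave packet cannot have both a well-defined position and well-defined momentum.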